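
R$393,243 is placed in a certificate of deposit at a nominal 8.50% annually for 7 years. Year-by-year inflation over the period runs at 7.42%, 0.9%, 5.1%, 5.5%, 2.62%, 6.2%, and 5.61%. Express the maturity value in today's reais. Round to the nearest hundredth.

Nominal value at maturity: R$393,243 × (1 + 8.50%)^7 ≈ R$696,096.05.
Price-level factor over 7 years: 1.0742 × 1.009 × 1.051 × 1.055 × 1.0262 × 1.062 × 1.0561 ≈ 1.3832257325.
Dividing the nominal maturity value by the price-level factor gives the value in today's money.

R$503,241.11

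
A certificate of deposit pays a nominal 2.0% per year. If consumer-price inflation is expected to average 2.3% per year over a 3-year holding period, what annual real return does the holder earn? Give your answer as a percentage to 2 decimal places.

-0.29%

With constant rates the annual real return is the same each year: (1+2.0%)/(1+2.3%) − 1 = -0.00293.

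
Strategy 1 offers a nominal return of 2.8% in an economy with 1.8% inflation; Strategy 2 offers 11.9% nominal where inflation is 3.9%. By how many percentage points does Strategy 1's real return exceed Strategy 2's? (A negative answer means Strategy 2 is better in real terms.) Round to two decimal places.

-6.72

Strategy 1 real return: 1.028/1.018 − 1 = 0.982%.
Strategy 2 real return: 1.119/1.039 − 1 = 7.700%.
Difference: 0.982 − 7.700 = -6.718 pp.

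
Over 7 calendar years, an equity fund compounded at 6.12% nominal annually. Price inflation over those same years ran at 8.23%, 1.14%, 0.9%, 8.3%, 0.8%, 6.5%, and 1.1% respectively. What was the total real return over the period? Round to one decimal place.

Cumulative inflation factor: 1.0823 × 1.0114 × 1.009 × 1.083 × 1.008 × 1.065 × 1.011 ≈ 1.29823.
Nominal growth factor: 1.51559. Real growth factor = 1.51559 / 1.29823 ≈ 1.16743.
Total real return ≈ 16.7425%.

16.7%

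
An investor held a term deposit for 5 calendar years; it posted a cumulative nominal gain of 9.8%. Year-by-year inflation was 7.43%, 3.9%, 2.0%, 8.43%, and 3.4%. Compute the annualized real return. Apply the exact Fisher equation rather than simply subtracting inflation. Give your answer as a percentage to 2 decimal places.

-2.97%

Cumulative inflation factor: 1.0743 × 1.039 × 1.020 × 1.0843 × 1.034 ≈ 1.27647.
Nominal growth factor: 1.09800. Real growth factor = 1.09800 / 1.27647 ≈ 0.86018.
Annualized: 0.86018^(1/5) − 1 ≈ -0.02967.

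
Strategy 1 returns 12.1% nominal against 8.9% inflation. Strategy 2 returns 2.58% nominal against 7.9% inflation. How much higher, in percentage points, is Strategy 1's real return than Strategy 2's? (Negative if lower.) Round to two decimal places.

7.87

Strategy 1 real return: 1.121/1.089 − 1 = 2.938%.
Strategy 2 real return: 1.0258/1.079 − 1 = -4.930%.
Difference: 2.938 − (-4.930) = 7.868 pp.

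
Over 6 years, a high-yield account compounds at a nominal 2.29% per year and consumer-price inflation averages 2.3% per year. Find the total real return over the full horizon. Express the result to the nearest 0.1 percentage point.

The annual real rate is (1+2.29%)/(1+2.3%) − 1 = -0.0098%.
Compounded over 6 years: (1 + -0.000098)^6 − 1 ≈ -0.00059.

-0.1%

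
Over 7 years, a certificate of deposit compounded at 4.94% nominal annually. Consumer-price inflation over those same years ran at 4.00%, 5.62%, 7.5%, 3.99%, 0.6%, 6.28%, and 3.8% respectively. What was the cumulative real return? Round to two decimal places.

2.84%

Cumulative inflation factor: 1.0400 × 1.0562 × 1.075 × 1.0399 × 1.006 × 1.0628 × 1.038 ≈ 1.36278.
Nominal growth factor: 1.40148. Real growth factor = 1.40148 / 1.36278 ≈ 1.02840.
Total real return ≈ 2.8397%.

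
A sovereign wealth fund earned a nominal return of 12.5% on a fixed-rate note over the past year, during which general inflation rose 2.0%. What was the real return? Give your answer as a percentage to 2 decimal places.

10.29%

Real return via the Fisher equation: (1 + 12.5%)/(1 + 2.0%) − 1 = 1.125/1.020 − 1 ≈ 0.10294.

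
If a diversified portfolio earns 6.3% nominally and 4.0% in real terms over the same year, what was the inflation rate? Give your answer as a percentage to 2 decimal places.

From (1+r_nom) = (1+r_real)(1+π), we get 1+π = (1 + 6.3%)/(1 + 4.0%) = 1.063/1.040 ≈ 1.02212.
So π ≈ 2.2115%.

2.21%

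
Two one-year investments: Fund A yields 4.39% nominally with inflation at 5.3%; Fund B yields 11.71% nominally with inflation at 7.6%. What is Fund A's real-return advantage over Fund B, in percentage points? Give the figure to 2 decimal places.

-4.68

Fund A real return: 1.0439/1.053 − 1 = -0.864%.
Fund B real return: 1.1171/1.076 − 1 = 3.820%.
Difference: -0.864 − 3.820 = -4.684 pp.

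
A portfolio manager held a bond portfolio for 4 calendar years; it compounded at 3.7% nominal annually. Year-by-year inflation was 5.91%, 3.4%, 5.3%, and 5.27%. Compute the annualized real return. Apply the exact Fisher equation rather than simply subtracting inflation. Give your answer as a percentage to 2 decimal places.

Cumulative inflation factor: 1.0591 × 1.034 × 1.053 × 1.0527 ≈ 1.21392.
Nominal growth factor: 1.15642. Real growth factor = 1.15642 / 1.21392 ≈ 0.95263.
Annualized: 0.95263^(1/4) − 1 ≈ -0.01206.

-1.21%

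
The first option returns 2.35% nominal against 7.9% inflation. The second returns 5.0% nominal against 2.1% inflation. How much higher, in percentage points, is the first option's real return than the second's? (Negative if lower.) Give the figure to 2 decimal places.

-7.98

The first option real return: 1.0235/1.079 − 1 = -5.144%.
The second real return: 1.050/1.021 − 1 = 2.840%.
Difference: -5.144 − 2.840 = -7.984 pp.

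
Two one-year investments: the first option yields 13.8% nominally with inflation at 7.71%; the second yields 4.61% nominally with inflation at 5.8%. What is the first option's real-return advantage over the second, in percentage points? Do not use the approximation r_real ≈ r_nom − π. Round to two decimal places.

6.78

The first option real return: 1.138/1.0771 − 1 = 5.654%.
The second real return: 1.0461/1.058 − 1 = -1.125%.
Difference: 5.654 − (-1.125) = 6.779 pp.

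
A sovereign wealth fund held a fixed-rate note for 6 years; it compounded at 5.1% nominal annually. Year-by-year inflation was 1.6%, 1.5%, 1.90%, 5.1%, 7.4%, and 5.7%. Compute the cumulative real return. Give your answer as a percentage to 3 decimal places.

Cumulative inflation factor: 1.016 × 1.015 × 1.0190 × 1.051 × 1.074 × 1.057 ≈ 1.25376.
Nominal growth factor: 1.34777. Real growth factor = 1.34777 / 1.25376 ≈ 1.07498.
Total real return ≈ 7.4980%.

7.498%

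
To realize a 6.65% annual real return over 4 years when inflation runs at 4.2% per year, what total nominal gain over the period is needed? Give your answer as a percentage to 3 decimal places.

Required annual nominal rate: (1+6.65%)(1+4.2%) − 1 = 11.1293%.
Cumulative over 4 years: (1 + 0.111293)^4 − 1 ≈ 0.52516.

52.516%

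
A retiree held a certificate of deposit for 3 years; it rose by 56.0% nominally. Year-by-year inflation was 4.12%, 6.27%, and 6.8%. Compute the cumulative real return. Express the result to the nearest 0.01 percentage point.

32.01%

Cumulative inflation factor: 1.0412 × 1.0627 × 1.068 ≈ 1.18172.
Nominal growth factor: 1.56000. Real growth factor = 1.56000 / 1.18172 ≈ 1.32011.
Total real return ≈ 32.0105%.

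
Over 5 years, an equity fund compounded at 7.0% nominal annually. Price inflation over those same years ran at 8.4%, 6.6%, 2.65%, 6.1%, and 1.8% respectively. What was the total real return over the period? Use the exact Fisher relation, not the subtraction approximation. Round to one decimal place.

9.5%

Cumulative inflation factor: 1.084 × 1.066 × 1.0265 × 1.061 × 1.018 ≈ 1.28118.
Nominal growth factor: 1.40255. Real growth factor = 1.40255 / 1.28118 ≈ 1.09474.
Total real return ≈ 9.4738%.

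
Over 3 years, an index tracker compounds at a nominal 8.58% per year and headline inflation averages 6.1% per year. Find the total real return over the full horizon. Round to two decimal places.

7.18%

The annual real rate is (1+8.58%)/(1+6.1%) − 1 = 2.3374%.
Compounded over 3 years: (1 + 0.023374)^3 − 1 ≈ 0.07177.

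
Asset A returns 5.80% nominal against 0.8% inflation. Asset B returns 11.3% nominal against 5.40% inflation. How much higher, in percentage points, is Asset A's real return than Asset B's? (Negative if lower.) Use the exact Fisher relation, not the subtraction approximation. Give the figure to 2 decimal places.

-0.64

Asset A real return: 1.0580/1.008 − 1 = 4.960%.
Asset B real return: 1.113/1.0540 − 1 = 5.598%.
Difference: 4.960 − 5.598 = -0.638 pp.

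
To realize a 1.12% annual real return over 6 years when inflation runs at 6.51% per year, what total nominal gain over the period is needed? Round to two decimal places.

56.09%

Required annual nominal rate: (1+1.12%)(1+6.51%) − 1 = 7.702912%.
Cumulative over 6 years: (1 + 0.07702912)^6 − 1 ≈ 0.56086.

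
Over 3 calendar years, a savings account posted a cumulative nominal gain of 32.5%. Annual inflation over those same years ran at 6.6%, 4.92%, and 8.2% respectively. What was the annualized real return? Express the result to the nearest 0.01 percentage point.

3.07%

Cumulative inflation factor: 1.066 × 1.0492 × 1.082 ≈ 1.21016.
Nominal growth factor: 1.32500. Real growth factor = 1.32500 / 1.21016 ≈ 1.09490.
Annualized: 1.09490^(1/3) − 1 ≈ 0.03068.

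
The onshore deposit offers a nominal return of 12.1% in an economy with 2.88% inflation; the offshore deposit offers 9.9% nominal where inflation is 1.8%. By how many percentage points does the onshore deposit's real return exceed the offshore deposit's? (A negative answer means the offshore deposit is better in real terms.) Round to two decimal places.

1.01

The onshore deposit real return: 1.121/1.0288 − 1 = 8.962%.
The offshore deposit real return: 1.099/1.018 − 1 = 7.957%.
Difference: 8.962 − 7.957 = 1.005 pp.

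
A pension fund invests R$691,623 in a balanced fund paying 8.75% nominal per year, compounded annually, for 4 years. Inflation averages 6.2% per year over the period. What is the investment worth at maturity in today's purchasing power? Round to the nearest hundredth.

R$760,481.10

Nominal value at maturity: R$691,623 × (1 + 8.75%)^4 ≈ R$967,356.36.
Price-level factor over 4 years: (1 + 6.2%)^4 ≈ 1.2720320883.
Dividing the nominal maturity value by the price-level factor gives the value in today's money.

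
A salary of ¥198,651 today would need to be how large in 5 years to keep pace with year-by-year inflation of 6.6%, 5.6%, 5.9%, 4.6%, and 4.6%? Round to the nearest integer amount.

¥259,102

Cumulative price-level factor: 1.066 × 1.056 × 1.059 × 1.046 × 1.046 ≈ 1.3043088830.
The nominal amount required is ¥198,651 scaled up by that factor.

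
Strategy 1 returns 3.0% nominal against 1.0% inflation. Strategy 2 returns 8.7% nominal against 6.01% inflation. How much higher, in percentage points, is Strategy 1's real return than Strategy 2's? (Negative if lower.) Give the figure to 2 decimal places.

Strategy 1 real return: 1.030/1.010 − 1 = 1.980%.
Strategy 2 real return: 1.087/1.0601 − 1 = 2.537%.
Difference: 1.980 − 2.537 = -0.557 pp.

-0.56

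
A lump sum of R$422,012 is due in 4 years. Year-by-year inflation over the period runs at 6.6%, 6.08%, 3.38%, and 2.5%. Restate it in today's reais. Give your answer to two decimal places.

R$352,187.30

Price-level factor over 4 years: 1.066 × 1.0608 × 1.0338 × 1.025 ≈ 1.1982601295.
Purchasing power today: R$422,012 divided by that factor.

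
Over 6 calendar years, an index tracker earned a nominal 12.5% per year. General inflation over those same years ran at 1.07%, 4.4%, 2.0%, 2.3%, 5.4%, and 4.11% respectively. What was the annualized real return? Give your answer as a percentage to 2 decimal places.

9.01%

Cumulative inflation factor: 1.0107 × 1.044 × 1.020 × 1.023 × 1.054 × 1.0411 ≈ 1.20818.
Nominal growth factor: 2.02729. Real growth factor = 2.02729 / 1.20818 ≈ 1.67797.
Annualized: 1.67797^(1/6) − 1 ≈ 0.09009.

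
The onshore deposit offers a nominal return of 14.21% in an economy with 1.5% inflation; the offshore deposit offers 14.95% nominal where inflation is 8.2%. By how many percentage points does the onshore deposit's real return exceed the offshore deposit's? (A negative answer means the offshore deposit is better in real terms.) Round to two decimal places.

6.28

The onshore deposit real return: 1.1421/1.015 − 1 = 12.522%.
The offshore deposit real return: 1.1495/1.082 − 1 = 6.238%.
Difference: 12.522 − 6.238 = 6.284 pp.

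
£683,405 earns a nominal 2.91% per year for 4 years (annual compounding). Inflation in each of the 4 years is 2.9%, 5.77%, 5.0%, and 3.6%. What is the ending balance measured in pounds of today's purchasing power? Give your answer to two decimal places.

Nominal value at maturity: £683,405 × (1 + 2.91%)^4 ≈ £766,493.48.
Price-level factor over 4 years: 1.029 × 1.0577 × 1.050 × 1.036 ≈ 1.1839324757.
The maturity value deflated by that factor is the answer in today's purchasing power.

£647,413.17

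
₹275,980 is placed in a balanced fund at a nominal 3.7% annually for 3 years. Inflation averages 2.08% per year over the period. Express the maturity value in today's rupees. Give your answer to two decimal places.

Nominal value at maturity: ₹275,980 × (1 + 3.7%)^3 ≈ ₹307,761.21.
Price-level factor over 3 years: (1 + 2.08%)^3 ≈ 1.0637069189.
The maturity value deflated by that factor is the answer in today's purchasing power.

₹289,328.95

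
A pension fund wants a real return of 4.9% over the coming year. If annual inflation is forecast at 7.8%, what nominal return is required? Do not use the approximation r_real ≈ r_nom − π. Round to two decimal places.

By the Fisher equation, 1 + r_nom = (1 + 4.9%)(1 + 7.8%) = 1.049 × 1.078 = 1.130822.
So r_nom = 13.0822%.

13.08%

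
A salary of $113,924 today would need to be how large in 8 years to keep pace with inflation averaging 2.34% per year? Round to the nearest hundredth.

Cumulative price-level factor: (1+2.34%)^8 ≈ 1.2032705877.
The nominal amount required is $113,924 scaled up by that factor.

$137,081.40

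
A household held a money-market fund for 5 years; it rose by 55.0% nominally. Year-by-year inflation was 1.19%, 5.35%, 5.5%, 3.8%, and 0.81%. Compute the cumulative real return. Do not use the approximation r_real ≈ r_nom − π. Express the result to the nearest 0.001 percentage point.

Cumulative inflation factor: 1.0119 × 1.0535 × 1.055 × 1.038 × 1.0081 ≈ 1.17686.
Nominal growth factor: 1.55000. Real growth factor = 1.55000 / 1.17686 ≈ 1.31706.
Total real return ≈ 31.7062%.

31.706%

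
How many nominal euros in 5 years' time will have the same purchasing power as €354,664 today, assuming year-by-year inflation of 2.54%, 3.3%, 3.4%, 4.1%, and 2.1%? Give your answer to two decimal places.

€412,864.70

Cumulative price-level factor: 1.0254 × 1.033 × 1.034 × 1.041 × 1.021 ≈ 1.1641009536.
The nominal amount required is €354,664 scaled up by that factor.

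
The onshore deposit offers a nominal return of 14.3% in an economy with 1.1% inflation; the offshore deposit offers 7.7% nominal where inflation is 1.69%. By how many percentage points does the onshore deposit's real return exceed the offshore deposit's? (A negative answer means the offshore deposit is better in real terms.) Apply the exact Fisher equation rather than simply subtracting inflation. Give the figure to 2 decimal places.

7.15

The onshore deposit real return: 1.143/1.011 − 1 = 13.056%.
The offshore deposit real return: 1.077/1.0169 − 1 = 5.910%.
Difference: 13.056 − 5.910 = 7.146 pp.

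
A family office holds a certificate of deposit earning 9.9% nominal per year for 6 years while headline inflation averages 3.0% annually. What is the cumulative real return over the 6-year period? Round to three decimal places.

47.558%

The annual real rate is (1+9.9%)/(1+3.0%) − 1 = 6.6990%.
Compounded over 6 years: (1 + 0.066990)^6 − 1 ≈ 0.47558.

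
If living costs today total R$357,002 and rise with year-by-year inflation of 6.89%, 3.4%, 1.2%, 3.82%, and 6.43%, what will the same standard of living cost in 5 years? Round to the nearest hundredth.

Cumulative price-level factor: 1.0689 × 1.034 × 1.012 × 1.0382 × 1.0643 ≈ 1.2358996664.
Multiplying R$357,002 by the price-level factor gives the future nominal sum.

R$441,218.65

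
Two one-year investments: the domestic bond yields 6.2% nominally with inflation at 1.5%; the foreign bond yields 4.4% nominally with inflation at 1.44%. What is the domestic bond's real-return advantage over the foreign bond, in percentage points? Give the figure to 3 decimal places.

1.713

The domestic bond real return: 1.062/1.015 − 1 = 4.6305%.
The foreign bond real return: 1.044/1.0144 − 1 = 2.9180%.
Difference: 4.6305 − 2.9180 = 1.7125 pp.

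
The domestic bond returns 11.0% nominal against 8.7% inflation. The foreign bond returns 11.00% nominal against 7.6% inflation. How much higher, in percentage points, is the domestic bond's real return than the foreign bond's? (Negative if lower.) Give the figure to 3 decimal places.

The domestic bond real return: 1.110/1.087 − 1 = 2.1159%.
The foreign bond real return: 1.1100/1.076 − 1 = 3.1599%.
Difference: 2.1159 − 3.1599 = -1.0440 pp.

-1.044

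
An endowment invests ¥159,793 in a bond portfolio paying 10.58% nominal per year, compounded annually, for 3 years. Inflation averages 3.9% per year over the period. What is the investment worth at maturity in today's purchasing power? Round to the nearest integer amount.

¥192,638

Nominal value at maturity: ¥159,793 × (1 + 10.58%)^3 ≈ ¥216,067.
Price-level factor over 3 years: (1 + 3.9%)^3 = 1.121622319.
Dividing the nominal maturity value by the price-level factor gives the value in today's money.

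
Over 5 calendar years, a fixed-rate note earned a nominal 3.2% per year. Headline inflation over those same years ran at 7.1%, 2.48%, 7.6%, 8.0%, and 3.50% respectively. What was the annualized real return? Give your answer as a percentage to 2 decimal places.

-2.38%

Cumulative inflation factor: 1.071 × 1.0248 × 1.076 × 1.080 × 1.0350 ≈ 1.32009.
Nominal growth factor: 1.17057. Real growth factor = 1.17057 / 1.32009 ≈ 0.88673.
Annualized: 0.88673^(1/5) − 1 ≈ -0.02376.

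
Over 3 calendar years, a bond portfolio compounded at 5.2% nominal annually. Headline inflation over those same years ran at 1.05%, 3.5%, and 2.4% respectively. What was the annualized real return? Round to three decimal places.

2.823%

Cumulative inflation factor: 1.0105 × 1.035 × 1.024 ≈ 1.07097.
Nominal growth factor: 1.16425. Real growth factor = 1.16425 / 1.07097 ≈ 1.08710.
Annualized: 1.08710^(1/3) − 1 ≈ 0.02823.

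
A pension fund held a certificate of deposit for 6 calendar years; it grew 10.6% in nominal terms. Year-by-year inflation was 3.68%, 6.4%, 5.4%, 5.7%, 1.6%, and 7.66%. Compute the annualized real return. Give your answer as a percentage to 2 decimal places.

Cumulative inflation factor: 1.0368 × 1.064 × 1.054 × 1.057 × 1.016 × 1.0766 ≈ 1.34431.
Nominal growth factor: 1.10600. Real growth factor = 1.10600 / 1.34431 ≈ 0.82273.
Annualized: 0.82273^(1/6) − 1 ≈ -0.03200.

-3.20%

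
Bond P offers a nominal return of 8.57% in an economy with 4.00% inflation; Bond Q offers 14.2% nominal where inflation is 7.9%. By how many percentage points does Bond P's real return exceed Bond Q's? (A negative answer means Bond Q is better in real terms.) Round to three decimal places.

Bond P real return: 1.0857/1.0400 − 1 = 4.3942%.
Bond Q real return: 1.142/1.079 − 1 = 5.8387%.
Difference: 4.3942 − 5.8387 = -1.4445 pp.

-1.445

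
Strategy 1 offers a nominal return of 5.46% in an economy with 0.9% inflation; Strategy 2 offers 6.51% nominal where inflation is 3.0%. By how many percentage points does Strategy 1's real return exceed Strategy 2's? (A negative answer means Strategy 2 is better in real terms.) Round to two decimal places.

Strategy 1 real return: 1.0546/1.009 − 1 = 4.519%.
Strategy 2 real return: 1.0651/1.030 − 1 = 3.408%.
Difference: 4.519 − 3.408 = 1.111 pp.

1.11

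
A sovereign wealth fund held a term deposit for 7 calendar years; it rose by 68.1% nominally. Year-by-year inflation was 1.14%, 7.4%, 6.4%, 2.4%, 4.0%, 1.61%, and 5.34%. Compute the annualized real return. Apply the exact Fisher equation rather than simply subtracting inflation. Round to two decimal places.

3.54%

Cumulative inflation factor: 1.0114 × 1.074 × 1.064 × 1.024 × 1.040 × 1.0161 × 1.0534 ≈ 1.31744.
Nominal growth factor: 1.68100. Real growth factor = 1.68100 / 1.31744 ≈ 1.27596.
Annualized: 1.27596^(1/7) − 1 ≈ 0.03543.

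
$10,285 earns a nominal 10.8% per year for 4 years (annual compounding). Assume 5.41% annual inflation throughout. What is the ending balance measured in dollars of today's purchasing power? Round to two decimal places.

$12,555.56

Nominal value at maturity: $10,285 × (1 + 10.8%)^4 ≈ $15,501.13.
Price-level factor over 4 years: (1 + 5.41%)^4 ≈ 1.2346027879.
Dividing the nominal maturity value by the price-level factor gives the value in today's money.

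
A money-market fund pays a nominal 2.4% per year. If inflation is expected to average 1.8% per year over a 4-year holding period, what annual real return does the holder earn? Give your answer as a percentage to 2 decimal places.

With constant rates the annual real return is the same each year: (1+2.4%)/(1+1.8%) − 1 = 0.00589.

0.59%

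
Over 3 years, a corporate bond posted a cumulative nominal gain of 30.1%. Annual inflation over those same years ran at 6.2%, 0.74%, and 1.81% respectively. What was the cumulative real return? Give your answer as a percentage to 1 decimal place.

Cumulative inflation factor: 1.062 × 1.0074 × 1.0181 ≈ 1.08922.
Nominal growth factor: 1.30100. Real growth factor = 1.30100 / 1.08922 ≈ 1.19443.
Total real return ≈ 19.4429%.

19.4%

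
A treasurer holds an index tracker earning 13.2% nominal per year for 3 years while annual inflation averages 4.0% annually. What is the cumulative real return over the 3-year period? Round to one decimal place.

The annual real rate is (1+13.2%)/(1+4.0%) − 1 = 8.8462%.
Compounded over 3 years: (1 + 0.088462)^3 − 1 ≈ 0.28955.

29.0%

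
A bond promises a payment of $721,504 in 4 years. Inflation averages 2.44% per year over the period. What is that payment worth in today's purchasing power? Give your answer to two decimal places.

Price-level factor over 4 years: (1 + 2.44%)^4 ≈ 1.1012306216.
Purchasing power today: $721,504 divided by that factor.

$655,179.75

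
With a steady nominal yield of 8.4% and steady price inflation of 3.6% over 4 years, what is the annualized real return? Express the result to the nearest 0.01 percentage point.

4.63%

With constant rates the annual real return is the same each year: (1+8.4%)/(1+3.6%) − 1 = 0.04633.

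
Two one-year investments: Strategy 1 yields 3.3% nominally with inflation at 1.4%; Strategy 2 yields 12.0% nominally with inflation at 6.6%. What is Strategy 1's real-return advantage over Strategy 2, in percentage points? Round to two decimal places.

Strategy 1 real return: 1.033/1.014 − 1 = 1.874%.
Strategy 2 real return: 1.120/1.066 − 1 = 5.066%.
Difference: 1.874 − 5.066 = -3.192 pp.

-3.19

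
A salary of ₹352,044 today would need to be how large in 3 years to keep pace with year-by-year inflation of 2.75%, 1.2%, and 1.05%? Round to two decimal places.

₹369,909.60

Cumulative price-level factor: 1.0275 × 1.012 × 1.0105 = 1.050748215.
Multiplying ₹352,044 by the price-level factor gives the future nominal sum.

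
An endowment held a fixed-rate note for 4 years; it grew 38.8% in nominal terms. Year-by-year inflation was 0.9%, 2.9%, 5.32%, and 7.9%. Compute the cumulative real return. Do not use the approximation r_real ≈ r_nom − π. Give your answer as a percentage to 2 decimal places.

Cumulative inflation factor: 1.009 × 1.029 × 1.0532 × 1.079 ≈ 1.17988.
Nominal growth factor: 1.38800. Real growth factor = 1.38800 / 1.17988 ≈ 1.17639.
Total real return ≈ 17.6388%.

17.64%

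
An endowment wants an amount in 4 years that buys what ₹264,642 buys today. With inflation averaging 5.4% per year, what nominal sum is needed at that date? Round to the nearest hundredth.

Cumulative price-level factor: (1+5.4%)^4 ≈ 1.2341343591.
Multiplying ₹264,642 by the price-level factor gives the future nominal sum.

₹326,603.79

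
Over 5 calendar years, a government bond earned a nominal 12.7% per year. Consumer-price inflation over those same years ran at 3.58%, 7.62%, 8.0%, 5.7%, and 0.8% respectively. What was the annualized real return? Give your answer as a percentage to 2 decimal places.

7.23%

Cumulative inflation factor: 1.0358 × 1.0762 × 1.080 × 1.057 × 1.008 ≈ 1.28271.
Nominal growth factor: 1.81811. Real growth factor = 1.81811 / 1.28271 ≈ 1.41740.
Annualized: 1.41740^(1/5) − 1 ≈ 0.07226.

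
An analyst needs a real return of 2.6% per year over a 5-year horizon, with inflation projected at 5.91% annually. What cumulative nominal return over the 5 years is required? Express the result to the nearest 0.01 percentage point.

51.50%

Required annual nominal rate: (1+2.6%)(1+5.91%) − 1 = 8.66366%.
Cumulative over 5 years: (1 + 0.0866366)^5 − 1 ≈ 0.51503.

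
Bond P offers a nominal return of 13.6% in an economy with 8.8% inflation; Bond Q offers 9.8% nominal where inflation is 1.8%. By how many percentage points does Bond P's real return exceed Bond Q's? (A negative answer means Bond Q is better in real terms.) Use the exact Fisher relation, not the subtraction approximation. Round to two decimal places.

Bond P real return: 1.136/1.088 − 1 = 4.412%.
Bond Q real return: 1.098/1.018 − 1 = 7.859%.
Difference: 4.412 − 7.859 = -3.447 pp.

-3.45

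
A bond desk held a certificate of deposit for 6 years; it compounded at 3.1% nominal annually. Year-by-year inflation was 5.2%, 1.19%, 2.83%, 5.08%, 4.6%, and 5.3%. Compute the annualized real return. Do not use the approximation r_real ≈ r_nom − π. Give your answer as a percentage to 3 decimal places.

-0.886%

Cumulative inflation factor: 1.052 × 1.0119 × 1.0283 × 1.0508 × 1.046 × 1.053 ≈ 1.26693.
Nominal growth factor: 1.20102. Real growth factor = 1.20102 / 1.26693 ≈ 0.94798.
Annualized: 0.94798^(1/6) − 1 ≈ -0.00886.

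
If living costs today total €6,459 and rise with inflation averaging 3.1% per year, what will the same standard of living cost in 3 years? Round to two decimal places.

Cumulative price-level factor: (1+3.1%)^3 = 1.095912791.
The nominal amount required is €6,459 scaled up by that factor.

€7,078.50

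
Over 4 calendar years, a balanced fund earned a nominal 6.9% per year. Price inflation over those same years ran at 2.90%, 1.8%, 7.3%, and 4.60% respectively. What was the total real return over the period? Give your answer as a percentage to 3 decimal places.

Cumulative inflation factor: 1.0290 × 1.018 × 1.073 × 1.0460 ≈ 1.17569.
Nominal growth factor: 1.30590. Real growth factor = 1.30590 / 1.17569 ≈ 1.11075.
Total real return ≈ 11.0750%.

11.075%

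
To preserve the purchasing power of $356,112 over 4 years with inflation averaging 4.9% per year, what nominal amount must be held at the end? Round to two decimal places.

$431,209.74

Cumulative price-level factor: (1+4.9%)^4 ≈ 1.2108823608.
The nominal amount required is $356,112 scaled up by that factor.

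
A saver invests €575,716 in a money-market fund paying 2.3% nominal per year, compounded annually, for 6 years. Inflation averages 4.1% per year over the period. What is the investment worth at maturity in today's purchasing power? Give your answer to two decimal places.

€518,510.70

Nominal value at maturity: €575,716 × (1 + 2.3%)^6 ≈ €659,875.65.
Price-level factor over 6 years: (1 + 4.1%)^6 ≈ 1.2726365063.
Dividing the nominal maturity value by the price-level factor gives the value in today's money.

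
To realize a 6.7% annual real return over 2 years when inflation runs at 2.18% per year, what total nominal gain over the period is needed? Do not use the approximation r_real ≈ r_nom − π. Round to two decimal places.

Required annual nominal rate: (1+6.7%)(1+2.18%) − 1 = 9.02606%.
Cumulative over 2 years: (1 + 0.0902606)^2 − 1 ≈ 0.18867.

18.87%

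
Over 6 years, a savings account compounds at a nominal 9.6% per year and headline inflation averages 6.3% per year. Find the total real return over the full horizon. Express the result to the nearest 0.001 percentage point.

The annual real rate is (1+9.6%)/(1+6.3%) − 1 = 3.1044%.
Compounded over 6 years: (1 + 0.031044)^6 − 1 ≈ 0.20133.

20.133%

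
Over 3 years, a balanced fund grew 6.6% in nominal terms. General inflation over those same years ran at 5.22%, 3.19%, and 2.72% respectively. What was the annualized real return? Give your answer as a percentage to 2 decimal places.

-1.50%

Cumulative inflation factor: 1.0522 × 1.0319 × 1.0272 ≈ 1.11530.
Nominal growth factor: 1.06600. Real growth factor = 1.06600 / 1.11530 ≈ 0.95580.
Annualized: 0.95580^(1/3) − 1 ≈ -0.01496.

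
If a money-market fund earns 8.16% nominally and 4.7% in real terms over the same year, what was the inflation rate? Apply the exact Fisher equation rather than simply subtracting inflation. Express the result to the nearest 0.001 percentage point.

3.305%

From (1+r_nom) = (1+r_real)(1+π), we get 1+π = (1 + 8.16%)/(1 + 4.7%) = 1.0816/1.047 ≈ 1.03305.
So π ≈ 3.3047%.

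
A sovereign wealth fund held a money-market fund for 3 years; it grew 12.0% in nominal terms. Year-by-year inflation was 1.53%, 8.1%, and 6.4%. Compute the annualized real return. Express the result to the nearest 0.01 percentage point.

Cumulative inflation factor: 1.0153 × 1.081 × 1.064 ≈ 1.16778.
Nominal growth factor: 1.12000. Real growth factor = 1.12000 / 1.16778 ≈ 0.95908.
Annualized: 0.95908^(1/3) − 1 ≈ -0.01383.

-1.38%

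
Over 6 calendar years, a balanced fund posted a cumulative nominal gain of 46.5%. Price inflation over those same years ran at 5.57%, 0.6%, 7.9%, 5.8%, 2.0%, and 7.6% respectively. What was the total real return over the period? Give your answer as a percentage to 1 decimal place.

10.1%

Cumulative inflation factor: 1.0557 × 1.006 × 1.079 × 1.058 × 1.020 × 1.076 ≈ 1.33063.
Nominal growth factor: 1.46500. Real growth factor = 1.46500 / 1.33063 ≈ 1.10098.
Total real return ≈ 10.0980%.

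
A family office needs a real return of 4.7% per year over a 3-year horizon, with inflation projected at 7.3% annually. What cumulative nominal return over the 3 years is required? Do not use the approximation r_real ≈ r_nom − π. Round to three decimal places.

Required annual nominal rate: (1+4.7%)(1+7.3%) − 1 = 12.3431%.
Cumulative over 3 years: (1 + 0.123431)^3 − 1 ≈ 0.41788.

41.788%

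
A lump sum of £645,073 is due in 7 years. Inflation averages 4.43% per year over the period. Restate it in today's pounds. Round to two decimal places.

Price-level factor over 7 years: (1 + 4.43%)^7 ≈ 1.3544935648.
Purchasing power today: £645,073 divided by that factor.

£476,246.63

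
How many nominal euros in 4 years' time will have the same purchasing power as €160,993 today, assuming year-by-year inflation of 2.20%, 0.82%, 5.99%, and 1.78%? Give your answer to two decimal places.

€178,950.09

Cumulative price-level factor: 1.0220 × 1.0082 × 1.0599 × 1.0178 ≈ 1.1115395693.
Multiplying €160,993 by the price-level factor gives the future nominal sum.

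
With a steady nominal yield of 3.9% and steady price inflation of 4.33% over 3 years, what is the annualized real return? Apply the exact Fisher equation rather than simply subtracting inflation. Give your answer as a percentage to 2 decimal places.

-0.41%

With constant rates the annual real return is the same each year: (1+3.9%)/(1+4.33%) − 1 = -0.00412.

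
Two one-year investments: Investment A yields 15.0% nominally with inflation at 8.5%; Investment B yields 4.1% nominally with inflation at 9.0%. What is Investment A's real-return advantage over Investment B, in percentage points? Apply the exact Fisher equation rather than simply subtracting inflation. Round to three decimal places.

10.486

Investment A real return: 1.150/1.085 − 1 = 5.9908%.
Investment B real return: 1.041/1.090 − 1 = -4.4954%.
Difference: 5.9908 − (-4.4954) = 10.4862 pp.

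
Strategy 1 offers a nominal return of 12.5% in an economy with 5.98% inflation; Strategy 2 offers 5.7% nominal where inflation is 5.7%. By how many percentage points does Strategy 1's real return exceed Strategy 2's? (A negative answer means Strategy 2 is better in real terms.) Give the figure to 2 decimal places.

6.15

Strategy 1 real return: 1.125/1.0598 − 1 = 6.152%.
Strategy 2 real return: 1.057/1.057 − 1 = 0.000%.
Difference: 6.152 − 0.000 = 6.152 pp.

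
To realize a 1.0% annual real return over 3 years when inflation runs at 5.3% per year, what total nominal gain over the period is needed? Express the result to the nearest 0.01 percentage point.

20.30%

Required annual nominal rate: (1+1.0%)(1+5.3%) − 1 = 6.353%.
Cumulative over 3 years: (1 + 0.06353)^3 − 1 ≈ 0.20295.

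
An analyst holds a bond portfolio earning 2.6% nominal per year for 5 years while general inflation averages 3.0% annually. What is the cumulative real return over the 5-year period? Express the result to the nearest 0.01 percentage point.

-1.93%

The annual real rate is (1+2.6%)/(1+3.0%) − 1 = -0.3883%.
Compounded over 5 years: (1 + -0.003883)^5 − 1 ≈ -0.01927.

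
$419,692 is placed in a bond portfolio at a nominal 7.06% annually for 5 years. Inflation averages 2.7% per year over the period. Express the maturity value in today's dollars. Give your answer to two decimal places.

Nominal value at maturity: $419,692 × (1 + 7.06%)^5 ≈ $590,291.98.
Price-level factor over 5 years: (1 + 2.7%)^5 ≈ 1.1424895016.
The maturity value deflated by that factor is the answer in today's purchasing power.

$516,671.69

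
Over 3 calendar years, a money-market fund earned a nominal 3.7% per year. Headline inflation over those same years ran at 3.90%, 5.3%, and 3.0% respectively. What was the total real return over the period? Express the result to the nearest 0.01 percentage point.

-1.04%

Cumulative inflation factor: 1.0390 × 1.053 × 1.030 ≈ 1.12689.
Nominal growth factor: 1.11516. Real growth factor = 1.11516 / 1.12689 ≈ 0.98959.
Total real return ≈ -1.0410%.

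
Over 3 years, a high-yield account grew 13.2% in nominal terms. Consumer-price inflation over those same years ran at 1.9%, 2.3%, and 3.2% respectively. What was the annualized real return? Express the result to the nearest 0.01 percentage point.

1.71%

Cumulative inflation factor: 1.019 × 1.023 × 1.032 ≈ 1.07579.
Nominal growth factor: 1.13200. Real growth factor = 1.13200 / 1.07579 ≈ 1.05225.
Annualized: 1.05225^(1/3) − 1 ≈ 0.01712.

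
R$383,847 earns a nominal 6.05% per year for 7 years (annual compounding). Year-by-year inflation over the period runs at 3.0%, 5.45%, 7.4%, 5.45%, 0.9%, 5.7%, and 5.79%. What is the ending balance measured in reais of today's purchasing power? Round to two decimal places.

Nominal value at maturity: R$383,847 × (1 + 6.05%)^7 ≈ R$579,072.39.
Price-level factor over 7 years: 1.030 × 1.0545 × 1.074 × 1.0545 × 1.009 × 1.057 × 1.0579 ≈ 1.3878593158.
The maturity value deflated by that factor is the answer in today's purchasing power.

R$417,241.42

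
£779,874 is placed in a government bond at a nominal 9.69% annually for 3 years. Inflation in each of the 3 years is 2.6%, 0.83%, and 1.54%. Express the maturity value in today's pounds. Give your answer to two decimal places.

£979,831.20

Nominal value at maturity: £779,874 × (1 + 9.69%)^3 ≈ £1,029,261.08.
Price-level factor over 3 years: 1.026 × 1.0083 × 1.0154 ≈ 1.0504473433.
Dividing the nominal maturity value by the price-level factor gives the value in today's money.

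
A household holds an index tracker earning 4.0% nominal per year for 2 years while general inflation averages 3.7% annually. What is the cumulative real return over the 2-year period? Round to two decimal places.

0.58%

The annual real rate is (1+4.0%)/(1+3.7%) − 1 = 0.2893%.
Compounded over 2 years: (1 + 0.002893)^2 − 1 ≈ 0.00579.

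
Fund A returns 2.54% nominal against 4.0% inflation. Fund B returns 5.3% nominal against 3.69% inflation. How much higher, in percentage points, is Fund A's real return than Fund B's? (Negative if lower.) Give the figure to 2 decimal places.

Fund A real return: 1.0254/1.040 − 1 = -1.404%.
Fund B real return: 1.053/1.0369 − 1 = 1.553%.
Difference: -1.404 − 1.553 = -2.957 pp.

-2.96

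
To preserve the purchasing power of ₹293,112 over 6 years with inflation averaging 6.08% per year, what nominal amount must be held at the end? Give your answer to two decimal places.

₹417,671.33

Cumulative price-level factor: (1+6.08%)^6 ≈ 1.4249547270.
Multiplying ₹293,112 by the price-level factor gives the future nominal sum.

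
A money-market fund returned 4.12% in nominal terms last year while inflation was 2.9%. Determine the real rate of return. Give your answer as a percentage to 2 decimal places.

Real return via the Fisher equation: (1 + 4.12%)/(1 + 2.9%) − 1 = 1.0412/1.029 − 1 ≈ 0.01186.

1.19%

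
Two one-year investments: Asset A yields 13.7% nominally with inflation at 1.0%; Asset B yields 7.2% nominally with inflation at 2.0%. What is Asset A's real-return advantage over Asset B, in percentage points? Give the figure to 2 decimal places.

Asset A real return: 1.137/1.010 − 1 = 12.574%.
Asset B real return: 1.072/1.020 − 1 = 5.098%.
Difference: 12.574 − 5.098 = 7.476 pp.

7.48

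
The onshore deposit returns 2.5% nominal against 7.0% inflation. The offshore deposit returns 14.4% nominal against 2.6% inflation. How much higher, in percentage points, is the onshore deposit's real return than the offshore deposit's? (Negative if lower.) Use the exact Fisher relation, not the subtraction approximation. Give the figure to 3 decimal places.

The onshore deposit real return: 1.025/1.070 − 1 = -4.2056%.
The offshore deposit real return: 1.144/1.026 − 1 = 11.5010%.
Difference: -4.2056 − 11.5010 = -15.7066 pp.

-15.707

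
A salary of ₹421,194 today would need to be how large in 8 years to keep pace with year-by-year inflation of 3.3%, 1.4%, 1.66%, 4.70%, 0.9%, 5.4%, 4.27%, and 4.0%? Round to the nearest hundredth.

₹541,553.95

Cumulative price-level factor: 1.033 × 1.014 × 1.0166 × 1.0470 × 1.009 × 1.054 × 1.0427 × 1.040 ≈ 1.2857589424.
Multiplying ₹421,194 by the price-level factor gives the future nominal sum.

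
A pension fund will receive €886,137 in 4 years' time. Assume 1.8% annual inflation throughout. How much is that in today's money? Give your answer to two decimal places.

Price-level factor over 4 years: (1 + 1.8%)^4 ≈ 1.0739674330.
Purchasing power today: €886,137 divided by that factor.

€825,106.03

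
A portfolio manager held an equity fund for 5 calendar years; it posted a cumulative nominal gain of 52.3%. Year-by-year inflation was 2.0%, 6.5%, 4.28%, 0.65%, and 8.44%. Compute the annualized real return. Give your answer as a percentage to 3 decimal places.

4.258%

Cumulative inflation factor: 1.020 × 1.065 × 1.0428 × 1.0065 × 1.0844 ≈ 1.23639.
Nominal growth factor: 1.52300. Real growth factor = 1.52300 / 1.23639 ≈ 1.23182.
Annualized: 1.23182^(1/5) − 1 ≈ 0.04258.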